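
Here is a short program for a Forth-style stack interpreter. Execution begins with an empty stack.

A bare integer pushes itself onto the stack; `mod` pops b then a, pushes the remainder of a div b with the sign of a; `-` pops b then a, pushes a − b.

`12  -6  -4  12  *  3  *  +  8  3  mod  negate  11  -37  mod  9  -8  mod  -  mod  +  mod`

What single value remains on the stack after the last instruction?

12

12     -> 12
-6     -> 12 -6
-4     -> 12 -6 -4
12     -> 12 -6 -4 12
*      -> 12 -6 -48
3      -> 12 -6 -48 3
*      -> 12 -6 -144
+      -> 12 -150
8      -> 12 -150 8
3      -> 12 -150 8 3
mod    -> 12 -150 2
negate -> 12 -150 -2
11     -> 12 -150 -2 11
-37    -> 12 -150 -2 11 -37
mod    -> 12 -150 -2 11
9      -> 12 -150 -2 11 9
-8     -> 12 -150 -2 11 9 -8
mod    -> 12 -150 -2 11 1
-      -> 12 -150 -2 10
mod    -> 12 -150 -2
+      -> 12 -152
mod    -> 12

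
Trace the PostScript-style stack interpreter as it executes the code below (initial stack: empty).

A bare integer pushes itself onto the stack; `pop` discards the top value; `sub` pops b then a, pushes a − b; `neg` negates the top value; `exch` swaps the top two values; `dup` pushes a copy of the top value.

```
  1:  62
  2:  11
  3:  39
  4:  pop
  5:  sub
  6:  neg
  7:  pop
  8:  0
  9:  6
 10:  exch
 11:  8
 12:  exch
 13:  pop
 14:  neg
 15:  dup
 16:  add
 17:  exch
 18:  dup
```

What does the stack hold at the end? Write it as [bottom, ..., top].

62   → 62
11   → 62 11
39   → 62 11 39
pop  → 62 11
sub  → 51
neg  → -51
pop  → (empty)
0    → 0
6    → 0 6
exch → 6 0
8    → 6 0 8
exch → 6 8 0
pop  → 6 8
neg  → 6 -8
dup  → 6 -8 -8
add  → 6 -16
exch → -16 6
dup  → -16 6 6

[-16, 6, 6]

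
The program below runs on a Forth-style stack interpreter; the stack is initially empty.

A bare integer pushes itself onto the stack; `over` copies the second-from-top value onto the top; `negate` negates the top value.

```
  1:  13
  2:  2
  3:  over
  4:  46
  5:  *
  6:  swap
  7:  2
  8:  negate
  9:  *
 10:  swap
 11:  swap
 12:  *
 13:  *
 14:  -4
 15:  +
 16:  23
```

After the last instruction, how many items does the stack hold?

13     -> 13
2      -> 13 2
over   -> 13 2 13
46     -> 13 2 13 46
*      -> 13 2 598
swap   -> 13 598 2
2      -> 13 598 2 2
negate -> 13 598 2 -2
*      -> 13 598 -4
swap   -> 13 -4 598
swap   -> 13 598 -4
*      -> 13 -2392
*      -> -31096
-4     -> -31096 -4
+      -> -31100
23     -> -31100 23

2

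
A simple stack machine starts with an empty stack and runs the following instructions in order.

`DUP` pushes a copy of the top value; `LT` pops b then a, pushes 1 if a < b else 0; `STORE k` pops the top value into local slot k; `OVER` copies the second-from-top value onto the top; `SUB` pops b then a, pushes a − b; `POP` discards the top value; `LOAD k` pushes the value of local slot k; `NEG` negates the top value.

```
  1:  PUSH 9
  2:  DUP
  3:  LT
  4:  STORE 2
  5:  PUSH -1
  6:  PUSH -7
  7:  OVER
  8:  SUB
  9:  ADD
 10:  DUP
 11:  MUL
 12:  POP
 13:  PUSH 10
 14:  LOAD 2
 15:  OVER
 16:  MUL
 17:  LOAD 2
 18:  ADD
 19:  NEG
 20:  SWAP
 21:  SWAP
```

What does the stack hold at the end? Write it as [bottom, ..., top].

[10, 0]

PUSH 9  -> [9]
DUP     -> [9, 9]
LT      -> [0]
STORE 2 -> []
PUSH -1 -> [-1]
PUSH -7 -> [-1, -7]
OVER    -> [-1, -7, -1]
SUB     -> [-1, -6]
ADD     -> [-7]
DUP     -> [-7, -7]
MUL     -> [49]
POP     -> []
PUSH 10 -> [10]
LOAD 2  -> [10, 0]
OVER    -> [10, 0, 10]
MUL     -> [10, 0]
LOAD 2  -> [10, 0, 0]
ADD     -> [10, 0]
NEG     -> [10, 0]
SWAP    -> [0, 10]
SWAP    -> [10, 0]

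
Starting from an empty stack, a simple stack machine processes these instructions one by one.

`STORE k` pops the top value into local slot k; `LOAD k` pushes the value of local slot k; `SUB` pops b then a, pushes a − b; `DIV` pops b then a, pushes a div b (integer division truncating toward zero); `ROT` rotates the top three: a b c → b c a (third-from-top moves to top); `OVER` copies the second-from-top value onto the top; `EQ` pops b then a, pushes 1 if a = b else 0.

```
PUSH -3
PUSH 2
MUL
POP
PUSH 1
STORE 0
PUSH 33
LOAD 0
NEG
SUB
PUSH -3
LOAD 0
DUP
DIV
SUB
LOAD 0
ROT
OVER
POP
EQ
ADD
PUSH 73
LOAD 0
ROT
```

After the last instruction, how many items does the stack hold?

PUSH -3 -> [-3]
PUSH 2  -> [-3, 2]
MUL     -> [-6]
POP     -> []
PUSH 1  -> [1]
STORE 0 -> []
PUSH 33 -> [33]
LOAD 0  -> [33, 1]
NEG     -> [33, -1]
SUB     -> [34]
PUSH -3 -> [34, -3]
LOAD 0  -> [34, -3, 1]
DUP     -> [34, -3, 1, 1]
DIV     -> [34, -3, 1]
SUB     -> [34, -4]
LOAD 0  -> [34, -4, 1]
ROT     -> [-4, 1, 34]
OVER    -> [-4, 1, 34, 1]
POP     -> [-4, 1, 34]
EQ      -> [-4, 0]
ADD     -> [-4]
PUSH 73 -> [-4, 73]
LOAD 0  -> [-4, 73, 1]
ROT     -> [73, 1, -4]

3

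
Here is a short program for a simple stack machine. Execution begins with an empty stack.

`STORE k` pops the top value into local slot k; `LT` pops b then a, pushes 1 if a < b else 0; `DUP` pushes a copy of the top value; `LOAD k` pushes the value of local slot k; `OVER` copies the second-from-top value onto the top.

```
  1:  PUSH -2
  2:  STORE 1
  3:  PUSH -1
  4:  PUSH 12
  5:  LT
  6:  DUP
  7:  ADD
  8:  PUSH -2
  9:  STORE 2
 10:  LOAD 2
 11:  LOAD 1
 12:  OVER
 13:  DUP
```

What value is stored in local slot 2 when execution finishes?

PUSH -2 : -2
STORE 1 : (empty)
PUSH -1 : -1
PUSH 12 : -1 12
LT      : 1
DUP     : 1 1
ADD     : 2
PUSH -2 : 2 -2
STORE 2 : 2
LOAD 2  : 2 -2
LOAD 1  : 2 -2 -2
OVER    : 2 -2 -2 -2
DUP     : 2 -2 -2 -2 -2

-2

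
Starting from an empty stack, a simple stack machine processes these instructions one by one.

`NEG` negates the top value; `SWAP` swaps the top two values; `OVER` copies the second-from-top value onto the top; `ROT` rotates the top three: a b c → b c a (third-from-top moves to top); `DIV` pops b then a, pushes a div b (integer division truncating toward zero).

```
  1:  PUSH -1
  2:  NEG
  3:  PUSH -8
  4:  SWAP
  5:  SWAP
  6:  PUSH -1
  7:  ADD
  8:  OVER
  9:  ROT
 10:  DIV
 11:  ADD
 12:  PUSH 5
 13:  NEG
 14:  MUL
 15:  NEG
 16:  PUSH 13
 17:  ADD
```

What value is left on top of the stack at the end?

PUSH -1 → [-1]
NEG     → [1]
PUSH -8 → [1, -8]
SWAP    → [-8, 1]
SWAP    → [1, -8]
PUSH -1 → [1, -8, -1]
ADD     → [1, -9]
OVER    → [1, -9, 1]
ROT     → [-9, 1, 1]
DIV     → [-9, 1]
ADD     → [-8]
PUSH 5  → [-8, 5]
NEG     → [-8, -5]
MUL     → [40]
NEG     → [-40]
PUSH 13 → [-40, 13]
ADD     → [-27]

-27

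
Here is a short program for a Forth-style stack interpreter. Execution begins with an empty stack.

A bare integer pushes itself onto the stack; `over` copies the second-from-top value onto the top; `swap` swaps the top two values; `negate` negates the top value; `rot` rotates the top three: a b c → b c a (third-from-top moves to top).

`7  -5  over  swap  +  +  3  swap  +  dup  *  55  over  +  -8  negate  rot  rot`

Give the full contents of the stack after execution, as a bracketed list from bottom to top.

7      : 7
-5     : 7 -5
over   : 7 -5 7
swap   : 7 7 -5
+      : 7 2
+      : 9
3      : 9 3
swap   : 3 9
+      : 12
dup    : 12 12
*      : 144
55     : 144 55
over   : 144 55 144
+      : 144 199
-8     : 144 199 -8
negate : 144 199 8
rot    : 199 8 144
rot    : 8 144 199

[8, 144, 199]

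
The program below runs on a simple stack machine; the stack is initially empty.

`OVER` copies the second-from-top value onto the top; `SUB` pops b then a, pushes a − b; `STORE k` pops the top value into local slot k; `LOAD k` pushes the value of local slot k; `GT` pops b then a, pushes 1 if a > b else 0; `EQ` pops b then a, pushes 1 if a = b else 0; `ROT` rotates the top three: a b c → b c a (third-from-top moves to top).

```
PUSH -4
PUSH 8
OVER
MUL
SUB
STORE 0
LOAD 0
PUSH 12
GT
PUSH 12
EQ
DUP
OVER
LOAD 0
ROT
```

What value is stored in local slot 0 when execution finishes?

PUSH -4  [-4]
PUSH 8   [-4, 8]
OVER     [-4, 8, -4]
MUL      [-4, -32]
SUB      [28]
STORE 0  []
LOAD 0   [28]
PUSH 12  [28, 12]
GT       [1]
PUSH 12  [1, 12]
EQ       [0]
DUP      [0, 0]
OVER     [0, 0, 0]
LOAD 0   [0, 0, 0, 28]
ROT      [0, 0, 28, 0]

28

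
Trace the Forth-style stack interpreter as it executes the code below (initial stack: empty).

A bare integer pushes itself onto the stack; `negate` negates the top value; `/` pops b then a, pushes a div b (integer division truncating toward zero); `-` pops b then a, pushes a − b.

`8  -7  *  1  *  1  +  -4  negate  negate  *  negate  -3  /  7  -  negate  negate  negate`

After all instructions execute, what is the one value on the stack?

8       [8]
-7      [8, -7]
*       [-56]
1       [-56, 1]
*       [-56]
1       [-56, 1]
+       [-55]
-4      [-55, -4]
negate  [-55, 4]
negate  [-55, -4]
*       [220]
negate  [-220]
-3      [-220, -3]
/       [73]
7       [73, 7]
-       [66]
negate  [-66]
negate  [66]
negate  [-66]

-66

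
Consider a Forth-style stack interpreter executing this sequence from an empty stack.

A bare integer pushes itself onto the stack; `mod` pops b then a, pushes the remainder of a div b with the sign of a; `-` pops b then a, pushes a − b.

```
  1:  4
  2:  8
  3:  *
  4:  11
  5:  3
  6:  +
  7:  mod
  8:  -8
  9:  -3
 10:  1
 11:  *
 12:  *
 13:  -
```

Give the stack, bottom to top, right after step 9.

[4, -8, -3]

4   -> 4
8   -> 4 8
*   -> 32
11  -> 32 11
3   -> 32 11 3
+   -> 32 14
mod -> 4
-8  -> 4 -8
-3  -> 4 -8 -3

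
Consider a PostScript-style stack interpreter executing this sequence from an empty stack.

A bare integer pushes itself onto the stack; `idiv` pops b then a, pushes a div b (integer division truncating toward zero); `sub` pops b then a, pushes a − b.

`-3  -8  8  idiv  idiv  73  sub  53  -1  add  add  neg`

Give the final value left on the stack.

-3   -> [-3]
-8   -> [-3, -8]
8    -> [-3, -8, 8]
idiv -> [-3, -1]
idiv -> [3]
73   -> [3, 73]
sub  -> [-70]
53   -> [-70, 53]
-1   -> [-70, 53, -1]
add  -> [-70, 52]
add  -> [-18]
neg  -> [18]

18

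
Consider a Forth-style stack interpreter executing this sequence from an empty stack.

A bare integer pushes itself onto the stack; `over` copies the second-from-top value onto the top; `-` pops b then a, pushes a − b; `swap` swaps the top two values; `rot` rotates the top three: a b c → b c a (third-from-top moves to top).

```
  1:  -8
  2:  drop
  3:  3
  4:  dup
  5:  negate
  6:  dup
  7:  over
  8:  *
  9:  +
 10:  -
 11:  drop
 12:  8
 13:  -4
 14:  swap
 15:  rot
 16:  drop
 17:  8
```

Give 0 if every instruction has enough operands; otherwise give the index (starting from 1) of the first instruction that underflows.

-8     → [-8]
drop   → []
3      → [3]
dup    → [3, 3]
negate → [3, -3]
dup    → [3, -3, -3]
over   → [3, -3, -3, -3]
*      → [3, -3, 9]
+      → [3, 6]
-      → [-3]
drop   → []
8      → [8]
-4     → [8, -4]
swap   → [-4, 8]
rot  — needs 3 operands, stack has 2 → underflow

15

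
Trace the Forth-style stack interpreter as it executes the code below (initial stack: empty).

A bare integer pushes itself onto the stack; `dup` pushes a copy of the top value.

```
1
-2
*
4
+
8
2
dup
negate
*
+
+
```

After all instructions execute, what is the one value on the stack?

6

1      -> [1]
-2     -> [1, -2]
*      -> [-2]
4      -> [-2, 4]
+      -> [2]
8      -> [2, 8]
2      -> [2, 8, 2]
dup    -> [2, 8, 2, 2]
negate -> [2, 8, 2, -2]
*      -> [2, 8, -4]
+      -> [2, 4]
+      -> [6]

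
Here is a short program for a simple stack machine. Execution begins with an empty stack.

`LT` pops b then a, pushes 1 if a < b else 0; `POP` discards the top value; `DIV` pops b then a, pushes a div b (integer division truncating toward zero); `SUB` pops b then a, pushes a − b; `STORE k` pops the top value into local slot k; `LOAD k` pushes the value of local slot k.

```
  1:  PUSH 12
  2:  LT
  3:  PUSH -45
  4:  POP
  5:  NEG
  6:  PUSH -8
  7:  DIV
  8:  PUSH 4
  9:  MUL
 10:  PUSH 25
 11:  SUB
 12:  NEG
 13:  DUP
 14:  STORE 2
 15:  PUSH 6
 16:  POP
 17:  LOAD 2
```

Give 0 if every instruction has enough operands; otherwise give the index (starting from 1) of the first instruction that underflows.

PUSH 12 → 12
LT  — needs 2 operands, stack has 1 → underflow

2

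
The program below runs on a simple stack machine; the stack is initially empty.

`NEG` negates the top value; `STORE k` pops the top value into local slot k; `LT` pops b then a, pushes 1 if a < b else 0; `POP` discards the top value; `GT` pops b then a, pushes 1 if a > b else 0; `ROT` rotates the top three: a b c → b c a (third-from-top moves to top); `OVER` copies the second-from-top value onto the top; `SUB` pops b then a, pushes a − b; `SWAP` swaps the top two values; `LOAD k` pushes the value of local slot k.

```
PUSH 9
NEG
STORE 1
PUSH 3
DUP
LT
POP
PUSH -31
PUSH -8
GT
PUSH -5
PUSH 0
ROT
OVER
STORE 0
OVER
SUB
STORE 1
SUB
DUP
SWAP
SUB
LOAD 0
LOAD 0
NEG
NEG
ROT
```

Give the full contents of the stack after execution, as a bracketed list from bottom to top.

PUSH 9   : 9
NEG      : -9
STORE 1  : (empty)
PUSH 3   : 3
DUP      : 3 3
LT       : 0
POP      : (empty)
PUSH -31 : -31
PUSH -8  : -31 -8
GT       : 0
PUSH -5  : 0 -5
PUSH 0   : 0 -5 0
ROT      : -5 0 0
OVER     : -5 0 0 0
STORE 0  : -5 0 0
OVER     : -5 0 0 0
SUB      : -5 0 0
STORE 1  : -5 0
SUB      : -5
DUP      : -5 -5
SWAP     : -5 -5
SUB      : 0
LOAD 0   : 0 0
LOAD 0   : 0 0 0
NEG      : 0 0 0
NEG      : 0 0 0
ROT      : 0 0 0

[0, 0, 0]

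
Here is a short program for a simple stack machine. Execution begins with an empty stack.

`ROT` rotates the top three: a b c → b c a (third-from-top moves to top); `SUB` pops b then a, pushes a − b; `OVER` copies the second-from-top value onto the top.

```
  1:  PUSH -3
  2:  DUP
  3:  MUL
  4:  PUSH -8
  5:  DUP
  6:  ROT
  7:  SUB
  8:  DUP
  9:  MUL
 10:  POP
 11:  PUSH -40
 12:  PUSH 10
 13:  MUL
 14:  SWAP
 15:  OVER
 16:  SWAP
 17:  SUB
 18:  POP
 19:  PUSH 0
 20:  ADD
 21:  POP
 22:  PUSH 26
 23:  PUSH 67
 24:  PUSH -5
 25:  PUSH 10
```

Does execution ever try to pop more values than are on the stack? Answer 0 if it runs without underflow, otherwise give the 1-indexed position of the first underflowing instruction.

PUSH -3  : [-3]
DUP      : [-3, -3]
MUL      : [9]
PUSH -8  : [9, -8]
DUP      : [9, -8, -8]
ROT      : [-8, -8, 9]
SUB      : [-8, -17]
DUP      : [-8, -17, -17]
MUL      : [-8, 289]
POP      : [-8]
PUSH -40 : [-8, -40]
PUSH 10  : [-8, -40, 10]
MUL      : [-8, -400]
SWAP     : [-400, -8]
OVER     : [-400, -8, -400]
SWAP     : [-400, -400, -8]
SUB      : [-400, -392]
POP      : [-400]
PUSH 0   : [-400, 0]
ADD      : [-400]
POP      : []
PUSH 26  : [26]
PUSH 67  : [26, 67]
PUSH -5  : [26, 67, -5]
PUSH 10  : [26, 67, -5, 10]

0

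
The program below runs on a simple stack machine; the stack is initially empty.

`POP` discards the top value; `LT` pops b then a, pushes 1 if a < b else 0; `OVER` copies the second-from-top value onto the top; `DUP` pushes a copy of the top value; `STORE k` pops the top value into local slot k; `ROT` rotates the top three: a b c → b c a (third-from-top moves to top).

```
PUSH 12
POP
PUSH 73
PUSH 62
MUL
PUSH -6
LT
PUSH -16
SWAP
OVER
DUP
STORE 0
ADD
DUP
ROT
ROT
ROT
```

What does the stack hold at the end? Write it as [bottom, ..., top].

[-16, -16, -16]

PUSH 12   12
POP       (empty)
PUSH 73   73
PUSH 62   73 62
MUL       4526
PUSH -6   4526 -6
LT        0
PUSH -16  0 -16
SWAP      -16 0
OVER      -16 0 -16
DUP       -16 0 -16 -16
STORE 0   -16 0 -16
ADD       -16 -16
DUP       -16 -16 -16
ROT       -16 -16 -16
ROT       -16 -16 -16
ROT       -16 -16 -16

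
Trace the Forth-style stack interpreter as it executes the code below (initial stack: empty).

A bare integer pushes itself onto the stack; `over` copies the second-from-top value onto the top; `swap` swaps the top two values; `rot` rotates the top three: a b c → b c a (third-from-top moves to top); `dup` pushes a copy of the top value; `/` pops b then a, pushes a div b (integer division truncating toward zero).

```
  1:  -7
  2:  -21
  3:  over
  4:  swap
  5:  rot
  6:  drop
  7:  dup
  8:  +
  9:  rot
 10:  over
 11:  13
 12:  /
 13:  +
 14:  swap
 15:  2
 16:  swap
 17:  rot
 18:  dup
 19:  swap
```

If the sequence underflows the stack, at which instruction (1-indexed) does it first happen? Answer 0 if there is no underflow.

9

-7   -> -7
-21  -> -7 -21
over -> -7 -21 -7
swap -> -7 -7 -21
rot  -> -7 -21 -7
drop -> -7 -21
dup  -> -7 -21 -21
+    -> -7 -42
rot  — needs 3 operands, stack has 2 → underflow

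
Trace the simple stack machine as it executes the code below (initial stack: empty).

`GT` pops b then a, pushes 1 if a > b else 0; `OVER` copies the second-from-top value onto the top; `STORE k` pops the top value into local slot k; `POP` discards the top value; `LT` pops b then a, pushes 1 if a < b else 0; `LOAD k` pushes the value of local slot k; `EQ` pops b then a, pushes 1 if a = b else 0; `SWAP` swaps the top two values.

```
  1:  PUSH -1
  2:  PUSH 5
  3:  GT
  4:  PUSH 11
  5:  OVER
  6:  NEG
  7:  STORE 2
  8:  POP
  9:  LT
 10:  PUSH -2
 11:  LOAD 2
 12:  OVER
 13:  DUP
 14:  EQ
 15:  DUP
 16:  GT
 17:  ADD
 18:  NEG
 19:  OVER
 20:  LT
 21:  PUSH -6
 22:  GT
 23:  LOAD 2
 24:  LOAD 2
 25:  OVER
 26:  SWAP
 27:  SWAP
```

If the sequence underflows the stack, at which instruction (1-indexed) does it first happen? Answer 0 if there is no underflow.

9

PUSH -1 → -1
PUSH 5  → -1 5
GT      → 0
PUSH 11 → 0 11
OVER    → 0 11 0
NEG     → 0 11 0
STORE 2 → 0 11
POP     → 0
LT  — needs 2 operands, stack has 1 → underflow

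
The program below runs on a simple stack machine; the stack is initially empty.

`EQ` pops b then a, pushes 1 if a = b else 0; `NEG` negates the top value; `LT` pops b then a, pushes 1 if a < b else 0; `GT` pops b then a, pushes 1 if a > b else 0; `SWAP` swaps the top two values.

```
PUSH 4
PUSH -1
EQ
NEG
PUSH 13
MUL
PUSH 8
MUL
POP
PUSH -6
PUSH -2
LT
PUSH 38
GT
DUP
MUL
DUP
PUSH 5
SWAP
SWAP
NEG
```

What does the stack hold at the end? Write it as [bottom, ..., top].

PUSH 4  -> [4]
PUSH -1 -> [4, -1]
EQ      -> [0]
NEG     -> [0]
PUSH 13 -> [0, 13]
MUL     -> [0]
PUSH 8  -> [0, 8]
MUL     -> [0]
POP     -> []
PUSH -6 -> [-6]
PUSH -2 -> [-6, -2]
LT      -> [1]
PUSH 38 -> [1, 38]
GT      -> [0]
DUP     -> [0, 0]
MUL     -> [0]
DUP     -> [0, 0]
PUSH 5  -> [0, 0, 5]
SWAP    -> [0, 5, 0]
SWAP    -> [0, 0, 5]
NEG     -> [0, 0, -5]

[0, 0, -5]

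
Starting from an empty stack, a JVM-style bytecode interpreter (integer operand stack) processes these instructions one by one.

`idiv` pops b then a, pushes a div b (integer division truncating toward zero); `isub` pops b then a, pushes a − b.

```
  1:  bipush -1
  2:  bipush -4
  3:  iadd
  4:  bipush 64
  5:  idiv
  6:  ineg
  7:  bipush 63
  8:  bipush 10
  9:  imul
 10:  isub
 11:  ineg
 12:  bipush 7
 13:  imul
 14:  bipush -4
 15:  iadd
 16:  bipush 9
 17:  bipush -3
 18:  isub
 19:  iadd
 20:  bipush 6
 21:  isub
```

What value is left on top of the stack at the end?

bipush -1  [-1]
bipush -4  [-1, -4]
iadd       [-5]
bipush 64  [-5, 64]
idiv       [0]
ineg       [0]
bipush 63  [0, 63]
bipush 10  [0, 63, 10]
imul       [0, 630]
isub       [-630]
ineg       [630]
bipush 7   [630, 7]
imul       [4410]
bipush -4  [4410, -4]
iadd       [4406]
bipush 9   [4406, 9]
bipush -3  [4406, 9, -3]
isub       [4406, 12]
iadd       [4418]
bipush 6   [4418, 6]
isub       [4412]

4412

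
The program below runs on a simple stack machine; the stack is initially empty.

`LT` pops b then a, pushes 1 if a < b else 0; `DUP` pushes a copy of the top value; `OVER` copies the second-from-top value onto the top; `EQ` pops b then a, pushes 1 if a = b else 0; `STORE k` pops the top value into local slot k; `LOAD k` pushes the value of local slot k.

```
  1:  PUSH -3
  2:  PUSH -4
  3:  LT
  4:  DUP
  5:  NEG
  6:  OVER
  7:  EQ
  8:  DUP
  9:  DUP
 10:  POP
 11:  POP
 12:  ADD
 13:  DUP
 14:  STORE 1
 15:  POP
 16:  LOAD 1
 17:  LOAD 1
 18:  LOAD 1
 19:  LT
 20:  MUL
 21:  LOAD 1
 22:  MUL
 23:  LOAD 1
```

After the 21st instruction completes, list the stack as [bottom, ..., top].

[0, 1]

PUSH -3 → -3
PUSH -4 → -3 -4
LT      → 0
DUP     → 0 0
NEG     → 0 0
OVER    → 0 0 0
EQ      → 0 1
DUP     → 0 1 1
DUP     → 0 1 1 1
POP     → 0 1 1
POP     → 0 1
ADD     → 1
DUP     → 1 1
STORE 1 → 1
POP     → (empty)
LOAD 1  → 1
LOAD 1  → 1 1
LOAD 1  → 1 1 1
LT      → 1 0
MUL     → 0
LOAD 1  → 0 1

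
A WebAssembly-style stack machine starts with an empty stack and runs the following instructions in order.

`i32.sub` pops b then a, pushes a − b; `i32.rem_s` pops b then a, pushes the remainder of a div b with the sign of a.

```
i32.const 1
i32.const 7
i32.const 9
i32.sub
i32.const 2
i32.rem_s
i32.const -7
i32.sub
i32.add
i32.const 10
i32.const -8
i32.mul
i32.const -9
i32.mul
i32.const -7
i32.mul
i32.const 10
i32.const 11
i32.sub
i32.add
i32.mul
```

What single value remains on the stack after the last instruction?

-40328

i32.const 1  : [1]
i32.const 7  : [1, 7]
i32.const 9  : [1, 7, 9]
i32.sub      : [1, -2]
i32.const 2  : [1, -2, 2]
i32.rem_s    : [1, 0]
i32.const -7 : [1, 0, -7]
i32.sub      : [1, 7]
i32.add      : [8]
i32.const 10 : [8, 10]
i32.const -8 : [8, 10, -8]
i32.mul      : [8, -80]
i32.const -9 : [8, -80, -9]
i32.mul      : [8, 720]
i32.const -7 : [8, 720, -7]
i32.mul      : [8, -5040]
i32.const 10 : [8, -5040, 10]
i32.const 11 : [8, -5040, 10, 11]
i32.sub      : [8, -5040, -1]
i32.add      : [8, -5041]
i32.mul      : [-40328]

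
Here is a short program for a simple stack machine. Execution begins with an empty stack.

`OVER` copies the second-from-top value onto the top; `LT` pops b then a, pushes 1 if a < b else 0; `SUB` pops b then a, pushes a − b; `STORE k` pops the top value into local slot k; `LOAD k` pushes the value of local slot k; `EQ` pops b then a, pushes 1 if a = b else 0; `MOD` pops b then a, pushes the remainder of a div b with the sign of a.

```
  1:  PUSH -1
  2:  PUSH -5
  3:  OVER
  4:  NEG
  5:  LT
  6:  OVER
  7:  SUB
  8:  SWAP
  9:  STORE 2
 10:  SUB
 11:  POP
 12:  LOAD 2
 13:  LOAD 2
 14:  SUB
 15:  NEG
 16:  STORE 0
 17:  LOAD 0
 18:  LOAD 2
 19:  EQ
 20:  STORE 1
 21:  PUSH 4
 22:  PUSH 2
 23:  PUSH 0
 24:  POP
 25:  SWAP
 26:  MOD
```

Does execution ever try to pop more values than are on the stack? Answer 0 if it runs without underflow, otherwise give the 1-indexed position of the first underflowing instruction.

PUSH -1 : [-1]
PUSH -5 : [-1, -5]
OVER    : [-1, -5, -1]
NEG     : [-1, -5, 1]
LT      : [-1, 1]
OVER    : [-1, 1, -1]
SUB     : [-1, 2]
SWAP    : [2, -1]
STORE 2 : [2]
SUB  — needs 2 operands, stack has 1 → underflow

10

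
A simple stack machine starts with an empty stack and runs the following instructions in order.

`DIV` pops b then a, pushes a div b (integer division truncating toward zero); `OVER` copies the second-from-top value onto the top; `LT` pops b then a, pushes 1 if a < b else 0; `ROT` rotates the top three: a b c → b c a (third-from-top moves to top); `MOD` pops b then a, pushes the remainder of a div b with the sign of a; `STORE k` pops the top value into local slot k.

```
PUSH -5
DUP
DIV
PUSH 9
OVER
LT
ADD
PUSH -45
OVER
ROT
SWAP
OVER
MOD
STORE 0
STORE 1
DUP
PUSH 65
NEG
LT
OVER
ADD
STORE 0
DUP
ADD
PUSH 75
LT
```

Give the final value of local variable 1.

PUSH -5  → [-5]
DUP      → [-5, -5]
DIV      → [1]
PUSH 9   → [1, 9]
OVER     → [1, 9, 1]
LT       → [1, 0]
ADD      → [1]
PUSH -45 → [1, -45]
OVER     → [1, -45, 1]
ROT      → [-45, 1, 1]
SWAP     → [-45, 1, 1]
OVER     → [-45, 1, 1, 1]
MOD      → [-45, 1, 0]
STORE 0  → [-45, 1]
STORE 1  → [-45]
DUP      → [-45, -45]
PUSH 65  → [-45, -45, 65]
NEG      → [-45, -45, -65]
LT       → [-45, 0]
OVER     → [-45, 0, -45]
ADD      → [-45, -45]
STORE 0  → [-45]
DUP      → [-45, -45]
ADD      → [-90]
PUSH 75  → [-90, 75]
LT       → [1]

1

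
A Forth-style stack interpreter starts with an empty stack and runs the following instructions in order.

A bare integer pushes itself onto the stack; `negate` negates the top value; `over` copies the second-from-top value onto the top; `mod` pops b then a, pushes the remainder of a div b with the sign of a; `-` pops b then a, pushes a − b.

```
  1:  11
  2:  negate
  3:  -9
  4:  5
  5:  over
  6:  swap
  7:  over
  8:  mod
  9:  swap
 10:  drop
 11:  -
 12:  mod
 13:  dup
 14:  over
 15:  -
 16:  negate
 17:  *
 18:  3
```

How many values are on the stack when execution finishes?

2

11     → [11]
negate → [-11]
-9     → [-11, -9]
5      → [-11, -9, 5]
over   → [-11, -9, 5, -9]
swap   → [-11, -9, -9, 5]
over   → [-11, -9, -9, 5, -9]
mod    → [-11, -9, -9, 5]
swap   → [-11, -9, 5, -9]
drop   → [-11, -9, 5]
-      → [-11, -14]
mod    → [-11]
dup    → [-11, -11]
over   → [-11, -11, -11]
-      → [-11, 0]
negate → [-11, 0]
*      → [0]
3      → [0, 3]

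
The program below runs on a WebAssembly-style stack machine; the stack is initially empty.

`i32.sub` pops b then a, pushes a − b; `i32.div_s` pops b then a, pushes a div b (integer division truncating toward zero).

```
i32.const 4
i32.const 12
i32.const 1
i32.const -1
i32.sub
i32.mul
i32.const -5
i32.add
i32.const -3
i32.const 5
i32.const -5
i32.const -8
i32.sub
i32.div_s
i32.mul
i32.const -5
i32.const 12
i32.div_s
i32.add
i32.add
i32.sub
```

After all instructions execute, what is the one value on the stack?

-12

i32.const 4  -> 4
i32.const 12 -> 4 12
i32.const 1  -> 4 12 1
i32.const -1 -> 4 12 1 -1
i32.sub      -> 4 12 2
i32.mul      -> 4 24
i32.const -5 -> 4 24 -5
i32.add      -> 4 19
i32.const -3 -> 4 19 -3
i32.const 5  -> 4 19 -3 5
i32.const -5 -> 4 19 -3 5 -5
i32.const -8 -> 4 19 -3 5 -5 -8
i32.sub      -> 4 19 -3 5 3
i32.div_s    -> 4 19 -3 1
i32.mul      -> 4 19 -3
i32.const -5 -> 4 19 -3 -5
i32.const 12 -> 4 19 -3 -5 12
i32.div_s    -> 4 19 -3 0
i32.add      -> 4 19 -3
i32.add      -> 4 16
i32.sub      -> -12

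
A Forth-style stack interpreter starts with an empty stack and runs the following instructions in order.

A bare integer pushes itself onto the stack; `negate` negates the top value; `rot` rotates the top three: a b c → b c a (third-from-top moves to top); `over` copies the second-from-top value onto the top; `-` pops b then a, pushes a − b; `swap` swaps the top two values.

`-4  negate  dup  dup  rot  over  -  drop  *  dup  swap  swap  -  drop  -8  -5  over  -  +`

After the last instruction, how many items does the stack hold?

-4      -4
negate  4
dup     4 4
dup     4 4 4
rot     4 4 4
over    4 4 4 4
-       4 4 0
drop    4 4
*       16
dup     16 16
swap    16 16
swap    16 16
-       0
drop    (empty)
-8      -8
-5      -8 -5
over    -8 -5 -8
-       -8 3
+       -5

1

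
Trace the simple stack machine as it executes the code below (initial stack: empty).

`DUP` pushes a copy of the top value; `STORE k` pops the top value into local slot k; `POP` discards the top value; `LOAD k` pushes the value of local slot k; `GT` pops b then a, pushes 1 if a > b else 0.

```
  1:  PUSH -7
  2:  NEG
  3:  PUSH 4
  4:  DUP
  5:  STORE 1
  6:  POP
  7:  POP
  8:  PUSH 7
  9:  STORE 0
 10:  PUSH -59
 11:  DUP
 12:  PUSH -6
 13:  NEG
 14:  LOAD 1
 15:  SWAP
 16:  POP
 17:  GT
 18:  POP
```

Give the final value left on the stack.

-59

PUSH -7  : [-7]
NEG      : [7]
PUSH 4   : [7, 4]
DUP      : [7, 4, 4]
STORE 1  : [7, 4]
POP      : [7]
POP      : []
PUSH 7   : [7]
STORE 0  : []
PUSH -59 : [-59]
DUP      : [-59, -59]
PUSH -6  : [-59, -59, -6]
NEG      : [-59, -59, 6]
LOAD 1   : [-59, -59, 6, 4]
SWAP     : [-59, -59, 4, 6]
POP      : [-59, -59, 4]
GT       : [-59, 0]
POP      : [-59]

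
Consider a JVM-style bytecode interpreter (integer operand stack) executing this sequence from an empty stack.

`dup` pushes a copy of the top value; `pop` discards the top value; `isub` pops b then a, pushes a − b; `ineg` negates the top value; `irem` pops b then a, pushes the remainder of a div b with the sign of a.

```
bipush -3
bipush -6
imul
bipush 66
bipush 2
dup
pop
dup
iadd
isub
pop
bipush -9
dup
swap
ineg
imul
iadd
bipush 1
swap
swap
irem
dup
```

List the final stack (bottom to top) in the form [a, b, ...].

bipush -3 -> [-3]
bipush -6 -> [-3, -6]
imul      -> [18]
bipush 66 -> [18, 66]
bipush 2  -> [18, 66, 2]
dup       -> [18, 66, 2, 2]
pop       -> [18, 66, 2]
dup       -> [18, 66, 2, 2]
iadd      -> [18, 66, 4]
isub      -> [18, 62]
pop       -> [18]
bipush -9 -> [18, -9]
dup       -> [18, -9, -9]
swap      -> [18, -9, -9]
ineg      -> [18, -9, 9]
imul      -> [18, -81]
iadd      -> [-63]
bipush 1  -> [-63, 1]
swap      -> [1, -63]
swap      -> [-63, 1]
irem      -> [0]
dup       -> [0, 0]

[0, 0]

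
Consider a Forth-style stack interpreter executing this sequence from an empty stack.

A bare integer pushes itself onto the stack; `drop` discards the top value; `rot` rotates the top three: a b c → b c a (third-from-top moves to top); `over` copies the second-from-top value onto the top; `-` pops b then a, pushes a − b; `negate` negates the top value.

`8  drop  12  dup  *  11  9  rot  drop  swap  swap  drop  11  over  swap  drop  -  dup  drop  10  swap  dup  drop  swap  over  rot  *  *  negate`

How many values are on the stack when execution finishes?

1

8      → [8]
drop   → []
12     → [12]
dup    → [12, 12]
*      → [144]
11     → [144, 11]
9      → [144, 11, 9]
rot    → [11, 9, 144]
drop   → [11, 9]
swap   → [9, 11]
swap   → [11, 9]
drop   → [11]
11     → [11, 11]
over   → [11, 11, 11]
swap   → [11, 11, 11]
drop   → [11, 11]
-      → [0]
dup    → [0, 0]
drop   → [0]
10     → [0, 10]
swap   → [10, 0]
dup    → [10, 0, 0]
drop   → [10, 0]
swap   → [0, 10]
over   → [0, 10, 0]
rot    → [10, 0, 0]
*      → [10, 0]
*      → [0]
negate → [0]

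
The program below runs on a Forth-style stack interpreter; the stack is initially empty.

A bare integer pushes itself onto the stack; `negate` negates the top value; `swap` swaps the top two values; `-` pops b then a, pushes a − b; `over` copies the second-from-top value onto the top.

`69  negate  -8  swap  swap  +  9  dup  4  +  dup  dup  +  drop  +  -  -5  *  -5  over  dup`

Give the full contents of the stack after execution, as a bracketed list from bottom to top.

[495, -5, 495, 495]

69      69
negate  -69
-8      -69 -8
swap    -8 -69
swap    -69 -8
+       -77
9       -77 9
dup     -77 9 9
4       -77 9 9 4
+       -77 9 13
dup     -77 9 13 13
dup     -77 9 13 13 13
+       -77 9 13 26
drop    -77 9 13
+       -77 22
-       -99
-5      -99 -5
*       495
-5      495 -5
over    495 -5 495
dup     495 -5 495 495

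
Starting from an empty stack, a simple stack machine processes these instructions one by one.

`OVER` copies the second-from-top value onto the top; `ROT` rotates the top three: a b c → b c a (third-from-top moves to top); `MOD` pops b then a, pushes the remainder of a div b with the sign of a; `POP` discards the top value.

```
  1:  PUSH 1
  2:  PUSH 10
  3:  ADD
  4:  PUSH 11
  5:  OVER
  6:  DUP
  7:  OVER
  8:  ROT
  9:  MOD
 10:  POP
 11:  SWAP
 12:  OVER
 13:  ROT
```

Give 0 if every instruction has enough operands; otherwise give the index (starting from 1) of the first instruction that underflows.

0

PUSH 1   1
PUSH 10  1 10
ADD      11
PUSH 11  11 11
OVER     11 11 11
DUP      11 11 11 11
OVER     11 11 11 11 11
ROT      11 11 11 11 11
MOD      11 11 11 0
POP      11 11 11
SWAP     11 11 11
OVER     11 11 11 11
ROT      11 11 11 11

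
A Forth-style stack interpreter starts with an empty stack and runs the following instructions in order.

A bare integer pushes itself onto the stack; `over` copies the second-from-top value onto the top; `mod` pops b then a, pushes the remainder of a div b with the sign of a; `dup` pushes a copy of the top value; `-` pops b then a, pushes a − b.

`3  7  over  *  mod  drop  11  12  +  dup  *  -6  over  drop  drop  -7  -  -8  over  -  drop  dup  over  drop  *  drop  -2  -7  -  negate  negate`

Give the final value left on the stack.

3       [3]
7       [3, 7]
over    [3, 7, 3]
*       [3, 21]
mod     [3]
drop    []
11      [11]
12      [11, 12]
+       [23]
dup     [23, 23]
*       [529]
-6      [529, -6]
over    [529, -6, 529]
drop    [529, -6]
drop    [529]
-7      [529, -7]
-       [536]
-8      [536, -8]
over    [536, -8, 536]
-       [536, -544]
drop    [536]
dup     [536, 536]
over    [536, 536, 536]
drop    [536, 536]
*       [287296]
drop    []
-2      [-2]
-7      [-2, -7]
-       [5]
negate  [-5]
negate  [5]

5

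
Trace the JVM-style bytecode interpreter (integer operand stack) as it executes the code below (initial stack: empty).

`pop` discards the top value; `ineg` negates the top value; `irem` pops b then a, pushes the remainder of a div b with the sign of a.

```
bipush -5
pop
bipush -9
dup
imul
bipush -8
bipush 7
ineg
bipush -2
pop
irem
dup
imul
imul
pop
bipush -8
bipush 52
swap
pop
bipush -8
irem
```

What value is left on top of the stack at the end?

bipush -5 : [-5]
pop       : []
bipush -9 : [-9]
dup       : [-9, -9]
imul      : [81]
bipush -8 : [81, -8]
bipush 7  : [81, -8, 7]
ineg      : [81, -8, -7]
bipush -2 : [81, -8, -7, -2]
pop       : [81, -8, -7]
irem      : [81, -1]
dup       : [81, -1, -1]
imul      : [81, 1]
imul      : [81]
pop       : []
bipush -8 : [-8]
bipush 52 : [-8, 52]
swap      : [52, -8]
pop       : [52]
bipush -8 : [52, -8]
irem      : [4]

4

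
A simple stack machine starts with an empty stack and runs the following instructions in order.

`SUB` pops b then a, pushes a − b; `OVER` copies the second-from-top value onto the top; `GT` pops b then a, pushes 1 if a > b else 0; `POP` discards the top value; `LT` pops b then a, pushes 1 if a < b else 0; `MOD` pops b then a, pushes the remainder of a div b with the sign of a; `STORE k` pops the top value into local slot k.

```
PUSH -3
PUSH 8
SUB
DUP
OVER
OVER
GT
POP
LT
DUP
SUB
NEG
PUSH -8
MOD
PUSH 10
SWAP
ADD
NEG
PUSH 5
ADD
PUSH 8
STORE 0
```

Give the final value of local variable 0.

PUSH -3  [-3]
PUSH 8   [-3, 8]
SUB      [-11]
DUP      [-11, -11]
OVER     [-11, -11, -11]
OVER     [-11, -11, -11, -11]
GT       [-11, -11, 0]
POP      [-11, -11]
LT       [0]
DUP      [0, 0]
SUB      [0]
NEG      [0]
PUSH -8  [0, -8]
MOD      [0]
PUSH 10  [0, 10]
SWAP     [10, 0]
ADD      [10]
NEG      [-10]
PUSH 5   [-10, 5]
ADD      [-5]
PUSH 8   [-5, 8]
STORE 0  [-5]

8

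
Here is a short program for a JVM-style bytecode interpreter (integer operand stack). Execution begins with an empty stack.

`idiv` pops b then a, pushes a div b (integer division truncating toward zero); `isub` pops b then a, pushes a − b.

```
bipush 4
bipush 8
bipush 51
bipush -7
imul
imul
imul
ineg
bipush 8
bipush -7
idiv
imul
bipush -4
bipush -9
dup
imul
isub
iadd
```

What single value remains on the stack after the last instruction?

bipush 4   [4]
bipush 8   [4, 8]
bipush 51  [4, 8, 51]
bipush -7  [4, 8, 51, -7]
imul       [4, 8, -357]
imul       [4, -2856]
imul       [-11424]
ineg       [11424]
bipush 8   [11424, 8]
bipush -7  [11424, 8, -7]
idiv       [11424, -1]
imul       [-11424]
bipush -4  [-11424, -4]
bipush -9  [-11424, -4, -9]
dup        [-11424, -4, -9, -9]
imul       [-11424, -4, 81]
isub       [-11424, -85]
iadd       [-11509]

-11509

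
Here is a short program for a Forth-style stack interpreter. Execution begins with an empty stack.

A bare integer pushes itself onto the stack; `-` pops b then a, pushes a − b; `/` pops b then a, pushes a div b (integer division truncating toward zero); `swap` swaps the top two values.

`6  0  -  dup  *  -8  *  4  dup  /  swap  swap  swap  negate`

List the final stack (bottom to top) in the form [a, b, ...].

6      -> [6]
0      -> [6, 0]
-      -> [6]
dup    -> [6, 6]
*      -> [36]
-8     -> [36, -8]
*      -> [-288]
4      -> [-288, 4]
dup    -> [-288, 4, 4]
/      -> [-288, 1]
swap   -> [1, -288]
swap   -> [-288, 1]
swap   -> [1, -288]
negate -> [1, 288]

[1, 288]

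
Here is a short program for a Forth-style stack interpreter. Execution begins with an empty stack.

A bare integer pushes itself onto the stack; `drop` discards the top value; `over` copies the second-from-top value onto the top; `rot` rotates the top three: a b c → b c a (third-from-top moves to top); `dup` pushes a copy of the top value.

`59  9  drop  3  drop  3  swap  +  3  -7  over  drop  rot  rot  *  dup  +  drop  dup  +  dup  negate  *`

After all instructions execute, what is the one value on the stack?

-196

59      59
9       59 9
drop    59
3       59 3
drop    59
3       59 3
swap    3 59
+       62
3       62 3
-7      62 3 -7
over    62 3 -7 3
drop    62 3 -7
rot     3 -7 62
rot     -7 62 3
*       -7 186
dup     -7 186 186
+       -7 372
drop    -7
dup     -7 -7
+       -14
dup     -14 -14
negate  -14 14
*       -196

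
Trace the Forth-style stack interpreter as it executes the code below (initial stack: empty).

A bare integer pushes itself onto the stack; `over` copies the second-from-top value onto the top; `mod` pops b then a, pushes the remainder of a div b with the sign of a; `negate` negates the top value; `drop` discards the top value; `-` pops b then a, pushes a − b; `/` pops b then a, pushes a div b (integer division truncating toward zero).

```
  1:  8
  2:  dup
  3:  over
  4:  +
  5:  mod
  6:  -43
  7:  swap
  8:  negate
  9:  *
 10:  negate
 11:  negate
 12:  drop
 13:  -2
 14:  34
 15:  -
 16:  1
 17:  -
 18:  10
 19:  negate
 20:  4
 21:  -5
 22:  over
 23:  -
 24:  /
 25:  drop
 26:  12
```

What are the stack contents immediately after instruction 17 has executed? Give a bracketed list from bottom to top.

[-37]

8       [8]
dup     [8, 8]
over    [8, 8, 8]
+       [8, 16]
mod     [8]
-43     [8, -43]
swap    [-43, 8]
negate  [-43, -8]
*       [344]
negate  [-344]
negate  [344]
drop    []
-2      [-2]
34      [-2, 34]
-       [-36]
1       [-36, 1]
-       [-37]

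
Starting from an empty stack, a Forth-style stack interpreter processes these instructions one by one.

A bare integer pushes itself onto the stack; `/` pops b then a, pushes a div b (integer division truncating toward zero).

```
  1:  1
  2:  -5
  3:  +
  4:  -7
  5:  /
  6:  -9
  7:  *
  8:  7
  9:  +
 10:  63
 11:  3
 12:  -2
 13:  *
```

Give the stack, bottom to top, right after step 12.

1  : 1
-5 : 1 -5
+  : -4
-7 : -4 -7
/  : 0
-9 : 0 -9
*  : 0
7  : 0 7
+  : 7
63 : 7 63
3  : 7 63 3
-2 : 7 63 3 -2

[7, 63, 3, -2]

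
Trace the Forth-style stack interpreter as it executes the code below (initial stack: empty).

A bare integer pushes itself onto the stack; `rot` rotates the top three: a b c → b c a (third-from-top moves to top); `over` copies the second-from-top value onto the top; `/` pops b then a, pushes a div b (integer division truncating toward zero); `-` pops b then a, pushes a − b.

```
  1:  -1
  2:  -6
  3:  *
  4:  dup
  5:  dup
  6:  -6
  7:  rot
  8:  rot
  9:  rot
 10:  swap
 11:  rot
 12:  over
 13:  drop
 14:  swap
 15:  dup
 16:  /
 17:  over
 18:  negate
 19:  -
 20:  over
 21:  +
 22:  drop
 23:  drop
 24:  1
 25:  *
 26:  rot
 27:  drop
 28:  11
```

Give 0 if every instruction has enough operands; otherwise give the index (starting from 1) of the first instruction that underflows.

26

-1     : -1
-6     : -1 -6
*      : 6
dup    : 6 6
dup    : 6 6 6
-6     : 6 6 6 -6
rot    : 6 6 -6 6
rot    : 6 -6 6 6
rot    : 6 6 6 -6
swap   : 6 6 -6 6
rot    : 6 -6 6 6
over   : 6 -6 6 6 6
drop   : 6 -6 6 6
swap   : 6 -6 6 6
dup    : 6 -6 6 6 6
/      : 6 -6 6 1
over   : 6 -6 6 1 6
negate : 6 -6 6 1 -6
-      : 6 -6 6 7
over   : 6 -6 6 7 6
+      : 6 -6 6 13
drop   : 6 -6 6
drop   : 6 -6
1      : 6 -6 1
*      : 6 -6
rot  — needs 3 operands, stack has 2 → underflow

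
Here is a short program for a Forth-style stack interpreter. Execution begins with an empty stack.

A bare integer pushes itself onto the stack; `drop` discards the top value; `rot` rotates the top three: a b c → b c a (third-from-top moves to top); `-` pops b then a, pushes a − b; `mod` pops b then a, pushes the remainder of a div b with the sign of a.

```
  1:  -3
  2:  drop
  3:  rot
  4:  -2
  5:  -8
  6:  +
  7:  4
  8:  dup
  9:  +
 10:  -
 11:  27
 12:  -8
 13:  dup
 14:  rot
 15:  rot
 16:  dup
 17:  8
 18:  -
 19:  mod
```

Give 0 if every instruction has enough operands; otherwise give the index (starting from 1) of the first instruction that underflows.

-3   → [-3]
drop → []
rot  — needs 3 operands, stack has 0 → underflow

3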